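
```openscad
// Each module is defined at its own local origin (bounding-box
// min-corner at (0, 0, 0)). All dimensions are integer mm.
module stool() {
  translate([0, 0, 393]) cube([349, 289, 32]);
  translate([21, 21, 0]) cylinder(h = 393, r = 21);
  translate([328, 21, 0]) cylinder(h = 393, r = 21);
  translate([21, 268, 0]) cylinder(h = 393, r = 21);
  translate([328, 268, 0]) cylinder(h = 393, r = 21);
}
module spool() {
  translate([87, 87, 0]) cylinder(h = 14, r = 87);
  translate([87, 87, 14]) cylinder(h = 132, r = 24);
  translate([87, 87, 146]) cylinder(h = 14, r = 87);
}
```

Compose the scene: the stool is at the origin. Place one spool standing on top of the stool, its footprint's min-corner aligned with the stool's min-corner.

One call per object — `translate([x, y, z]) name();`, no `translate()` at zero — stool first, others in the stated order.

stool();
translate([0, 0, 425]) spool();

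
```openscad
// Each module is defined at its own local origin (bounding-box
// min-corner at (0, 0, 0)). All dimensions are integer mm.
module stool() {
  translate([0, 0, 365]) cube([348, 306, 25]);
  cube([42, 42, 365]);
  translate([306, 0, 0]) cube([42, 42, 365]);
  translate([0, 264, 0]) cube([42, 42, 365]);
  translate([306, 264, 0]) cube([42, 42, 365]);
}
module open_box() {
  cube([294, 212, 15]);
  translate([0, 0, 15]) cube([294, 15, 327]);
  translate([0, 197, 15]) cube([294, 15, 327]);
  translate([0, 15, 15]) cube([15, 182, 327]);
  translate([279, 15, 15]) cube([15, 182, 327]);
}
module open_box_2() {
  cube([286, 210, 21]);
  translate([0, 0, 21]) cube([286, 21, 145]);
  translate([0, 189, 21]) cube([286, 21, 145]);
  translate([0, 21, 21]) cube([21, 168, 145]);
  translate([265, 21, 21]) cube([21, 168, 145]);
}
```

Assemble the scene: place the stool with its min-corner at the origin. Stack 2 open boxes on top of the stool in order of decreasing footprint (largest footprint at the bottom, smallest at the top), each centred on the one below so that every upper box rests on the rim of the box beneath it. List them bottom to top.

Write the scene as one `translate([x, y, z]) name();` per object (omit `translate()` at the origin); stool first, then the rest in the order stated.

stool();
translate([27, 47, 390]) open_box();
translate([31, 48, 732]) open_box_2();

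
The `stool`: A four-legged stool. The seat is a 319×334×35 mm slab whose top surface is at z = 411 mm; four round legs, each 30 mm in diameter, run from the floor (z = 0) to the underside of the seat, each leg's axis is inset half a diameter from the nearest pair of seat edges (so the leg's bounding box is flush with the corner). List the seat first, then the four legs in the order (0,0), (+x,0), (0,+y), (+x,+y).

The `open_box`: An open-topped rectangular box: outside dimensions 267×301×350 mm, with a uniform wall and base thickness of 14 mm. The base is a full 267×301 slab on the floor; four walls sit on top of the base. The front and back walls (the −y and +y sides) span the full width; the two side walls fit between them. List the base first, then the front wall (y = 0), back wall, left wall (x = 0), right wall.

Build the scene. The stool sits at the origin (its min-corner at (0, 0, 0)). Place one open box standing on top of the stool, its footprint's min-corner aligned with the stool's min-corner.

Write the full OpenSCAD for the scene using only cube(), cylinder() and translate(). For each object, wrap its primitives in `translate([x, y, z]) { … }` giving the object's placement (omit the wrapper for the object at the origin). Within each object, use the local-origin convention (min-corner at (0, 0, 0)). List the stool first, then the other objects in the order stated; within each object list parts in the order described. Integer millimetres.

translate([0, 0, 376]) cube([319, 334, 35]);
translate([15, 15, 0]) cylinder(h = 376, r = 15);
translate([304, 15, 0]) cylinder(h = 376, r = 15);
translate([15, 319, 0]) cylinder(h = 376, r = 15);
translate([304, 319, 0]) cylinder(h = 376, r = 15);
translate([0, 0, 411]) {
  cube([267, 301, 14]);
  translate([0, 0, 14]) cube([267, 14, 336]);
  translate([0, 287, 14]) cube([267, 14, 336]);
  translate([0, 14, 14]) cube([14, 273, 336]);
  translate([253, 14, 14]) cube([14, 273, 336]);
}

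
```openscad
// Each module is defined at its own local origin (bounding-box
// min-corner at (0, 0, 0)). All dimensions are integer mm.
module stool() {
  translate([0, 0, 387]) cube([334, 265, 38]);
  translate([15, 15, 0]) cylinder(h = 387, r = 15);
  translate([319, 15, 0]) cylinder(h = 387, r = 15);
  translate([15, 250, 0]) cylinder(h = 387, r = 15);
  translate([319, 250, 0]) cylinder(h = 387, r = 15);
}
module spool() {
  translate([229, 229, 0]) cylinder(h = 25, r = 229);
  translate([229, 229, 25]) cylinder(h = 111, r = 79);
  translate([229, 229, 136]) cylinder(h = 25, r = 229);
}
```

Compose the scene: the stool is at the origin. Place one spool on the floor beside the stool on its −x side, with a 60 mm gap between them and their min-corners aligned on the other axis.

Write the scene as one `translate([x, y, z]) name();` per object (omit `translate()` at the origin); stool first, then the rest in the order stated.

stool();
translate([-518, 0, 0]) spool();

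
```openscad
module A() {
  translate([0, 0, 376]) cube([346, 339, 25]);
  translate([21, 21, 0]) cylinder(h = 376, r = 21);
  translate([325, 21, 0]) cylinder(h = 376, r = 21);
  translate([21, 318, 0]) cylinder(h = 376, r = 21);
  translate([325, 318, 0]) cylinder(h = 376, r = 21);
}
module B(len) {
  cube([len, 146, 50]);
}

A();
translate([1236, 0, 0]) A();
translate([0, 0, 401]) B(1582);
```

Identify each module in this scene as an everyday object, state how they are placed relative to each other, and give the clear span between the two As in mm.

Second stool starts at x = 1236; first ends at x = 346; clear span = 1236 − 346 = 890 mm.

A is a stool. B is a beam. A beam spans the tops of two stools. The clear span between the two stools is 890 mm.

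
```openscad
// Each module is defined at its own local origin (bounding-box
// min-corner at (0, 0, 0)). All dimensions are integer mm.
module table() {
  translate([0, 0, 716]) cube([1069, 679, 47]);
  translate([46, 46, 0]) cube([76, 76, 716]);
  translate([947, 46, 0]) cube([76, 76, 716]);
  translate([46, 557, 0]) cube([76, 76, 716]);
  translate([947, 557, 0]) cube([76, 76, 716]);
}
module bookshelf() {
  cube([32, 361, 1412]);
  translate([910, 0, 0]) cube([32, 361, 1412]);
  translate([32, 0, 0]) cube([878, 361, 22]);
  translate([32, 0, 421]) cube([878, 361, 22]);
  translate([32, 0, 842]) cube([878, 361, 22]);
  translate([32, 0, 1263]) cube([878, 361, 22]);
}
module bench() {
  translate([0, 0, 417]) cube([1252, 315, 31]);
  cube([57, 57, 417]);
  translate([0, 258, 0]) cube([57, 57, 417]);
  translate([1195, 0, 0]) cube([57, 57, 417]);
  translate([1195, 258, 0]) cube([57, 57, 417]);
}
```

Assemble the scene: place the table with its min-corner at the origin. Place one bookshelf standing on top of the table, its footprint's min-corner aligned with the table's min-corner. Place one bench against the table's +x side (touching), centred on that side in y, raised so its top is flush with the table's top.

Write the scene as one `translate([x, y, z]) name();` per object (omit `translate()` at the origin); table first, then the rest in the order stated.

table();
translate([0, 0, 763]) bookshelf();
translate([1069, 182, 315]) bench();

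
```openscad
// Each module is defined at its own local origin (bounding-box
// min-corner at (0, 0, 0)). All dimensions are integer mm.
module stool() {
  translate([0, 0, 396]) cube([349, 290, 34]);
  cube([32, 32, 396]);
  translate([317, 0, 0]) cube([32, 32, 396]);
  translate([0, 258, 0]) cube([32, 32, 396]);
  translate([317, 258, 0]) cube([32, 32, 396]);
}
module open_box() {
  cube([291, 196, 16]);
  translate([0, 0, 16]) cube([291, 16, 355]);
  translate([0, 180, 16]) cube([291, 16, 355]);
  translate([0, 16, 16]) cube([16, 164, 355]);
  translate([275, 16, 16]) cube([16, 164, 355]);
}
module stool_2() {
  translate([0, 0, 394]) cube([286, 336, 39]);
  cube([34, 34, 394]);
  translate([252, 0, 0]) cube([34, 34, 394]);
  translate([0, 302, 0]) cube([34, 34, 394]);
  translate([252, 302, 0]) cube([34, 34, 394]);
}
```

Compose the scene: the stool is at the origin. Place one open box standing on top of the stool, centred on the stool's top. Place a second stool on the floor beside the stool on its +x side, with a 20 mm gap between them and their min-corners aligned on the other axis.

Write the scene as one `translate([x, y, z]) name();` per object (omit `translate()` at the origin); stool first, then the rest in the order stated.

stool();
translate([29, 47, 430]) open_box();
translate([369, 0, 0]) stool_2();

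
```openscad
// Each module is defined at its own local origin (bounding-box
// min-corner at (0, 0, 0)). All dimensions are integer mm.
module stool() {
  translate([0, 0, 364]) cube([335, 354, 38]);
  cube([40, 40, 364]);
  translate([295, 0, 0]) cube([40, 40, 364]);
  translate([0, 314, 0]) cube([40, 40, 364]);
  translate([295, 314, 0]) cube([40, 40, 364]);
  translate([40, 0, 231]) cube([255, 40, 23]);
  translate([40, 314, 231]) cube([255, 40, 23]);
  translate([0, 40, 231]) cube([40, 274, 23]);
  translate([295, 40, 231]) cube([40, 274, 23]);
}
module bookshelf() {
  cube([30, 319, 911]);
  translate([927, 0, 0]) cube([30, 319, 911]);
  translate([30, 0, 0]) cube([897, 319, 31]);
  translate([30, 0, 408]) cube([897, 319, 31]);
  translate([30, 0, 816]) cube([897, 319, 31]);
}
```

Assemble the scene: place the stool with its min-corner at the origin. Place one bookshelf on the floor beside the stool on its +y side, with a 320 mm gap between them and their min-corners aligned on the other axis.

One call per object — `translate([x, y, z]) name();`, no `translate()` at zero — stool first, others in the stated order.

stool();
translate([0, 674, 0]) bookshelf();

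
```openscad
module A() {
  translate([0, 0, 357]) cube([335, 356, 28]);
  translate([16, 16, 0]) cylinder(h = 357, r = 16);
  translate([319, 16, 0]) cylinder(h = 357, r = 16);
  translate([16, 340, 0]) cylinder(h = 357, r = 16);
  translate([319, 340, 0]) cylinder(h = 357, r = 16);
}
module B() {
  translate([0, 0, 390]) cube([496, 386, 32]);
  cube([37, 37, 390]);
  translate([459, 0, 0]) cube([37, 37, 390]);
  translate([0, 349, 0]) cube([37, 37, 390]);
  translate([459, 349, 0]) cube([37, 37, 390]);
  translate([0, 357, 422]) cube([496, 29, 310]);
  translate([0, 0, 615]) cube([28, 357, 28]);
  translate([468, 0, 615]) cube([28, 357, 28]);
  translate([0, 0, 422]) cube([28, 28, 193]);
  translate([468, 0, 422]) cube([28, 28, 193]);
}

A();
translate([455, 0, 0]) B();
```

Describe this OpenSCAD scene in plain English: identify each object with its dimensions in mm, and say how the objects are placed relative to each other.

A is a simple wooden stool: a rectangular seat 335 mm (x) by 356 mm (y), 28 mm thick, top face at z = 385 mm, on four round legs, each 32 mm in diameter. The legs rest on z = 0, each leg's axis is inset half a diameter from the nearest pair of seat edges (so the leg's bounding box is flush with the corner).

B is a chair. The seat is a 496×386×32 mm slab with its top at z = 422 mm, on four 37×37 mm corner legs (flush with the seat edges, standing on z = 0). A flat backrest 29 mm thick, 310 mm tall, spans the full seat width and rises from the seat top along its +y edge, rear face flush with the rear of the seat. Two armrests of 28×28 mm section run along each side from the seat's front edge to the front of the backrest, top faces 221 mm above the seat top and outer faces flush with the seat's x-edges; a 28×28 mm post under the front of each armrest stands on the seat at the front corner.

The chair is on the floor beside the stool on its +x side.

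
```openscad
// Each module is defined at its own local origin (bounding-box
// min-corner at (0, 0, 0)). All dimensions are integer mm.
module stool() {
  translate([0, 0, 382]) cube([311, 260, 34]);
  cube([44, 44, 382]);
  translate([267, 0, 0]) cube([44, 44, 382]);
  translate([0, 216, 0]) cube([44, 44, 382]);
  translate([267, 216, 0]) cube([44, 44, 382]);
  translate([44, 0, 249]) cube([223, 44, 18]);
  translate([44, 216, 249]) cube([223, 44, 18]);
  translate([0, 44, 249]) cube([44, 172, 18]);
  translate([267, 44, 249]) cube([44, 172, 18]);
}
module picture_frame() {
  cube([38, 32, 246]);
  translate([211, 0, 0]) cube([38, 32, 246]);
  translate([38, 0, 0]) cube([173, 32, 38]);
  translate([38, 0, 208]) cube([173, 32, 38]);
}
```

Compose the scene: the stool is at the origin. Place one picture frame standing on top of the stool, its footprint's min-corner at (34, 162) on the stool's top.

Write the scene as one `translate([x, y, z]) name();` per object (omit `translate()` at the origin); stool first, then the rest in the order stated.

stool();
translate([34, 162, 416]) picture_frame();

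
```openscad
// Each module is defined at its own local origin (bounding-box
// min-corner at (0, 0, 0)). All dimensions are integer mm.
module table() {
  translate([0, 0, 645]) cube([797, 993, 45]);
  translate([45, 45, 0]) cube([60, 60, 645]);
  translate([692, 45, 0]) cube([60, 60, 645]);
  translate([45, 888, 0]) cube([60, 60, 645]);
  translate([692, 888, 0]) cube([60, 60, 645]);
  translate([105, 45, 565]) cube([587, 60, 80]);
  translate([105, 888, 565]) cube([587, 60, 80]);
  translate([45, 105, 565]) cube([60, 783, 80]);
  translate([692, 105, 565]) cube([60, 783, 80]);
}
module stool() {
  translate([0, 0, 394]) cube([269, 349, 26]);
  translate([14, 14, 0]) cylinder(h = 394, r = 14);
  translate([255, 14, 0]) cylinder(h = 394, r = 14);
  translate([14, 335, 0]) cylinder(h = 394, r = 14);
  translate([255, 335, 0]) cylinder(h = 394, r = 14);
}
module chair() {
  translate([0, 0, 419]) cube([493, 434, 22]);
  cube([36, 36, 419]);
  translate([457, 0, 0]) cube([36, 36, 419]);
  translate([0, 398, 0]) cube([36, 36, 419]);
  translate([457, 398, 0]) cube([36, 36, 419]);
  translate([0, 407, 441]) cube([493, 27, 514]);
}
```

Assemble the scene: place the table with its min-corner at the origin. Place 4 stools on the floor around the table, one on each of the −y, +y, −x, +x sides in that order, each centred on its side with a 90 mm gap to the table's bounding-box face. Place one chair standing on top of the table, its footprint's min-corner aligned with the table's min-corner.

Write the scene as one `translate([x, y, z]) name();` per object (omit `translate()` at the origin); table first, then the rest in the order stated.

table();
translate([264, -439, 0]) stool();
translate([264, 1083, 0]) stool();
translate([-359, 322, 0]) stool();
translate([887, 322, 0]) stool();
translate([0, 0, 690]) chair();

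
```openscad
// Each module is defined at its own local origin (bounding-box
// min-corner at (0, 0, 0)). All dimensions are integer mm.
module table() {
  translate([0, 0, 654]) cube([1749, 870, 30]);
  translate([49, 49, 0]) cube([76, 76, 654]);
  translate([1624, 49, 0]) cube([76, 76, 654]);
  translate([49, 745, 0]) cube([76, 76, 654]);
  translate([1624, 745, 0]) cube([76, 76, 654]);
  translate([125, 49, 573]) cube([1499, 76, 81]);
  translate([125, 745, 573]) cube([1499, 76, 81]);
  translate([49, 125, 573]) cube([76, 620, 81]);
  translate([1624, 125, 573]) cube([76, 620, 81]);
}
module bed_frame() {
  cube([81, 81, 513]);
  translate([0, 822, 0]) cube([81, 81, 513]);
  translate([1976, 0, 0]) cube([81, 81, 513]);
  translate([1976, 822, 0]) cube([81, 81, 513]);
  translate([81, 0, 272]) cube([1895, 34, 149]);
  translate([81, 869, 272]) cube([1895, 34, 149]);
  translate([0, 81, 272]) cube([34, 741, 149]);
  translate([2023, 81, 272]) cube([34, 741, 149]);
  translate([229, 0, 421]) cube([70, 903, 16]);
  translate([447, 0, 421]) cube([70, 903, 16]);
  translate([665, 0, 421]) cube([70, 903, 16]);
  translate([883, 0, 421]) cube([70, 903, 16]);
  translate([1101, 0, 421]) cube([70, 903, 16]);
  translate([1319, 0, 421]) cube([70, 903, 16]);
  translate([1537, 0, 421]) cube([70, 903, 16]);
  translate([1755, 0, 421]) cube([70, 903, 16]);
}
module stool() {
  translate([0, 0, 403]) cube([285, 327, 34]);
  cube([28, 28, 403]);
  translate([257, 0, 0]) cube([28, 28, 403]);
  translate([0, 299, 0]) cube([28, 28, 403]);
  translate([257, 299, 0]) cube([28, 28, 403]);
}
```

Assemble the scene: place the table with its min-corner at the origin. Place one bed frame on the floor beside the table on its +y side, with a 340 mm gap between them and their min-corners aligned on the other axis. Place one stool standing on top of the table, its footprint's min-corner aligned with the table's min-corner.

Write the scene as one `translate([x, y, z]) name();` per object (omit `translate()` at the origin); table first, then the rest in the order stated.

table();
translate([0, 1210, 0]) bed_frame();
translate([0, 0, 684]) stool();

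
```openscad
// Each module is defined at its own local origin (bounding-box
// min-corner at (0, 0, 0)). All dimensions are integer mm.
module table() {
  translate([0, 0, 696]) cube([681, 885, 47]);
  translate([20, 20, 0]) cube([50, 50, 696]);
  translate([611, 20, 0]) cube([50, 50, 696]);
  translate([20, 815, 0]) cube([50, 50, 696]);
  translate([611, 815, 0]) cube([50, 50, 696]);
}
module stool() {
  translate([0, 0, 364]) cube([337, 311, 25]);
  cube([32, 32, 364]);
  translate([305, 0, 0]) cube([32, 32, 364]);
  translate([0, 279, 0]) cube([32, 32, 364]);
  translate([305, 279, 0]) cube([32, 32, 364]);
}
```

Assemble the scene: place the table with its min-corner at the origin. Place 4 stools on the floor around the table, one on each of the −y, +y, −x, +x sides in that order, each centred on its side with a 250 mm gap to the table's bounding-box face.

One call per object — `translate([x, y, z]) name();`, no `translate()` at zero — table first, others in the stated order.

table();
translate([172, -561, 0]) stool();
translate([172, 1135, 0]) stool();
translate([-587, 287, 0]) stool();
translate([931, 287, 0]) stool();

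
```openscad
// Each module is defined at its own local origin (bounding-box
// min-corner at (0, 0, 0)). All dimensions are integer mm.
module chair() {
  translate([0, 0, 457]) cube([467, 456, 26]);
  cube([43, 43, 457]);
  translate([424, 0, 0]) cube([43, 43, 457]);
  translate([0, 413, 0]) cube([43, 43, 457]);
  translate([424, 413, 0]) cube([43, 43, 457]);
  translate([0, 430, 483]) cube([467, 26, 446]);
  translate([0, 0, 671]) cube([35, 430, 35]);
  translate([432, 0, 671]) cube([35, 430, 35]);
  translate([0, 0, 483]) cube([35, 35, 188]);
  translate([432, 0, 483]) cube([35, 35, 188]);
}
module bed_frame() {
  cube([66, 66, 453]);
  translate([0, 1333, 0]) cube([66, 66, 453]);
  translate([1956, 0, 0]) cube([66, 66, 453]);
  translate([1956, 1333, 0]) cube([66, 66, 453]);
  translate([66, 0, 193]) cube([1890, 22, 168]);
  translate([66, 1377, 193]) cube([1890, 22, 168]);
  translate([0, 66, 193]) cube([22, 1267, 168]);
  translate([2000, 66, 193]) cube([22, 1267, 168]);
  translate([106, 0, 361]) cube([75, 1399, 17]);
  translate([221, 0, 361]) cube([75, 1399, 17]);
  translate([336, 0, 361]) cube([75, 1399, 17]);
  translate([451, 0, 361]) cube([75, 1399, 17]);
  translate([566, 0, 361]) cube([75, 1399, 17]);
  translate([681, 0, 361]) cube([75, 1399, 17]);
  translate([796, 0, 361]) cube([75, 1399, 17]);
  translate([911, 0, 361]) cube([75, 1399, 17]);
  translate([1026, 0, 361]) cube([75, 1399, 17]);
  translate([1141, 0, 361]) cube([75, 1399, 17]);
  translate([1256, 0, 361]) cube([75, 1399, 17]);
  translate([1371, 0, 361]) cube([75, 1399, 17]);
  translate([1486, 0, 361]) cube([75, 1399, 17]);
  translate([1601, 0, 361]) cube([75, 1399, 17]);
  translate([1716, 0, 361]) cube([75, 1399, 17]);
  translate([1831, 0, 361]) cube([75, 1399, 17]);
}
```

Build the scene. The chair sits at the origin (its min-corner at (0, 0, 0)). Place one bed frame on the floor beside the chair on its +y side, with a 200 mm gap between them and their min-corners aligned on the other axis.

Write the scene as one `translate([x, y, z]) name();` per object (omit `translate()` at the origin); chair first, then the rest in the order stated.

chair();
translate([0, 656, 0]) bed_frame();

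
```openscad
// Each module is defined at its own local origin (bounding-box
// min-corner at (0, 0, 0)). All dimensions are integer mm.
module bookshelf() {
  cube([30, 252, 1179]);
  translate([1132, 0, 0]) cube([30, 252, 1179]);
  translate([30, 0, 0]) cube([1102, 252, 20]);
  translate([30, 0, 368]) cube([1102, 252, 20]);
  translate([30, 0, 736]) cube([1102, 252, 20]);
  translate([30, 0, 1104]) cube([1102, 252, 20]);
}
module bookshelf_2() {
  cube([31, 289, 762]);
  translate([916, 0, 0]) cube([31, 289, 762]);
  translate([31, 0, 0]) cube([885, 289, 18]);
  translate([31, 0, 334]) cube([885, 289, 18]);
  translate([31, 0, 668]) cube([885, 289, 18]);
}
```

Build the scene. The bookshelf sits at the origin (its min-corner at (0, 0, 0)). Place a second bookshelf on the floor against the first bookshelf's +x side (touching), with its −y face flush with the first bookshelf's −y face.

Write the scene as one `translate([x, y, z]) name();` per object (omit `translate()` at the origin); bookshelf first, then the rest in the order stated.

bookshelf();
translate([1162, 0, 0]) bookshelf_2();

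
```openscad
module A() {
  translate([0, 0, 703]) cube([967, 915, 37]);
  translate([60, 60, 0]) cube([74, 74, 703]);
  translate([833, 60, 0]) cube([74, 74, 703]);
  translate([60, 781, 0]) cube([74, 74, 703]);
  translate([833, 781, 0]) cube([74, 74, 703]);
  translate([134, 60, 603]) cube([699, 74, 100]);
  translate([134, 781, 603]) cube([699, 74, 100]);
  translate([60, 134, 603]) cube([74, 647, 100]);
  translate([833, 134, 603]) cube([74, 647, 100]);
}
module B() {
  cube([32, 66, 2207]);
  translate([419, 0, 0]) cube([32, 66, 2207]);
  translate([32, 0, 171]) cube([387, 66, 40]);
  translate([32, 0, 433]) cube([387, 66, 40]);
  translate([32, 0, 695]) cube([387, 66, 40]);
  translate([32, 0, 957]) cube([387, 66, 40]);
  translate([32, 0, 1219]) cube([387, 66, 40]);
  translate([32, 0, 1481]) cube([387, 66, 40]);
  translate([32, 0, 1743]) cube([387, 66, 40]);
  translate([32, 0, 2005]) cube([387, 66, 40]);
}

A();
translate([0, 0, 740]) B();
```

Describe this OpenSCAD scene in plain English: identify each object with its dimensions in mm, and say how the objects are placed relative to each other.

A is a rectangular dining table. The top is 967×915×37 mm with its upper surface at z = 740 mm. It stands on four 74×74 mm square legs, each inset 60 mm from the nearest pair of top edges, running from the floor to the underside of the top. Four apron rails, 74 mm thick and 100 mm tall, run between adjacent legs with their top edges flush with the underside of the top and their outer faces flush with the legs' outer faces.

B is a wooden ladder with two side rails of 32×66 mm section and 2207 mm height, set 451 mm apart overall. Between them run 8 rectangular rungs (66 mm deep, 40 mm thick), front faces flush with the rails' −y face. The bottom of the first rung is 171 mm above the floor and each subsequent rung is 262 mm higher than the one below.

The ladder is on top of the table.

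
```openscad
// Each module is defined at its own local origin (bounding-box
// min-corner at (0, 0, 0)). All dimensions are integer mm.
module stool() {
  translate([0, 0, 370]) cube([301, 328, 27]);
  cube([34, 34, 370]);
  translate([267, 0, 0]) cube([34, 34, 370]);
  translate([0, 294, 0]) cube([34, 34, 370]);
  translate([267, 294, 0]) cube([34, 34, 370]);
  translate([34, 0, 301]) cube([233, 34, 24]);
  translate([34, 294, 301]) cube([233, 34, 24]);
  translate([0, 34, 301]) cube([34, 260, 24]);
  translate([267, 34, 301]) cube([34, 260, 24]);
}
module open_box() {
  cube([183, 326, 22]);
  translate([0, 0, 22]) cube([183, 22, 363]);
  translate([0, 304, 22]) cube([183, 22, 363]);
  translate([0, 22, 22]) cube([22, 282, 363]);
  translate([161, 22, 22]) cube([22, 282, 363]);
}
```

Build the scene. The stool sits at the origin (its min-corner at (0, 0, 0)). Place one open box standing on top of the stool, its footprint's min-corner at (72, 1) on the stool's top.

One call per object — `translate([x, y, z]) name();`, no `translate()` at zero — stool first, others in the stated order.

stool();
translate([72, 1, 397]) open_box();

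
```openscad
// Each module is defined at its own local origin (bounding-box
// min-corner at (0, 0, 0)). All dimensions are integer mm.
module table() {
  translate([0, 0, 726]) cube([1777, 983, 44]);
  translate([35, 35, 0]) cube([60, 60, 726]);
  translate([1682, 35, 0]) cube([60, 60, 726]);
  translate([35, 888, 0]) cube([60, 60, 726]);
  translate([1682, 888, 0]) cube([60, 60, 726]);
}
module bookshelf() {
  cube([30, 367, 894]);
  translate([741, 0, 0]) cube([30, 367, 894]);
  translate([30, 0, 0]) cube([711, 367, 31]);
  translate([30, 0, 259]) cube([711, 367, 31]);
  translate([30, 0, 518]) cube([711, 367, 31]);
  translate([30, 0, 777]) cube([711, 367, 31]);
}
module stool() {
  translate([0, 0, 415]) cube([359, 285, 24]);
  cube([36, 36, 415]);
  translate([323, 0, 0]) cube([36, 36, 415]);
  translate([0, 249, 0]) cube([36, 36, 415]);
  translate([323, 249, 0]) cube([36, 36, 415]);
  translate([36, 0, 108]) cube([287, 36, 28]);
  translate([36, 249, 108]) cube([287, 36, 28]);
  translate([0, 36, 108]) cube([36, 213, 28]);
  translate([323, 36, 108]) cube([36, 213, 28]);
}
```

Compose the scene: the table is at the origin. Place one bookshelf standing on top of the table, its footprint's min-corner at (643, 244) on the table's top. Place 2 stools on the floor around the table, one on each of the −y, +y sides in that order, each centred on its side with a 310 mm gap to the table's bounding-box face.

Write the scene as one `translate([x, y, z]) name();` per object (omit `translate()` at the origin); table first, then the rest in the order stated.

table();
translate([643, 244, 770]) bookshelf();
translate([709, -595, 0]) stool();
translate([709, 1293, 0]) stool();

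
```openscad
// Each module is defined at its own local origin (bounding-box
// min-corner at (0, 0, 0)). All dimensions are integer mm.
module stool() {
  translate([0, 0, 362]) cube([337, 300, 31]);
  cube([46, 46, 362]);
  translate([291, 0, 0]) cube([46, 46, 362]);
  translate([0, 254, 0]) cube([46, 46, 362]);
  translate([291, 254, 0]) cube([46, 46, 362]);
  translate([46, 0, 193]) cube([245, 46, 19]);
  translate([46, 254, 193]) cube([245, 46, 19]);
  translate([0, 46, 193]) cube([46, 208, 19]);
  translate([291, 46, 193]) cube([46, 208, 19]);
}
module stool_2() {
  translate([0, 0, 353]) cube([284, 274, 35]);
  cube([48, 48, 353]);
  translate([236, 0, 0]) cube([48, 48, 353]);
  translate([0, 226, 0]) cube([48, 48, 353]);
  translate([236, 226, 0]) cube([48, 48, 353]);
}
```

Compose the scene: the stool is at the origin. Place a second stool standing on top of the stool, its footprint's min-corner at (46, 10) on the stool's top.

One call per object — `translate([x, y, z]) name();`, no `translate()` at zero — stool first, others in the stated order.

stool();
translate([46, 10, 393]) stool_2();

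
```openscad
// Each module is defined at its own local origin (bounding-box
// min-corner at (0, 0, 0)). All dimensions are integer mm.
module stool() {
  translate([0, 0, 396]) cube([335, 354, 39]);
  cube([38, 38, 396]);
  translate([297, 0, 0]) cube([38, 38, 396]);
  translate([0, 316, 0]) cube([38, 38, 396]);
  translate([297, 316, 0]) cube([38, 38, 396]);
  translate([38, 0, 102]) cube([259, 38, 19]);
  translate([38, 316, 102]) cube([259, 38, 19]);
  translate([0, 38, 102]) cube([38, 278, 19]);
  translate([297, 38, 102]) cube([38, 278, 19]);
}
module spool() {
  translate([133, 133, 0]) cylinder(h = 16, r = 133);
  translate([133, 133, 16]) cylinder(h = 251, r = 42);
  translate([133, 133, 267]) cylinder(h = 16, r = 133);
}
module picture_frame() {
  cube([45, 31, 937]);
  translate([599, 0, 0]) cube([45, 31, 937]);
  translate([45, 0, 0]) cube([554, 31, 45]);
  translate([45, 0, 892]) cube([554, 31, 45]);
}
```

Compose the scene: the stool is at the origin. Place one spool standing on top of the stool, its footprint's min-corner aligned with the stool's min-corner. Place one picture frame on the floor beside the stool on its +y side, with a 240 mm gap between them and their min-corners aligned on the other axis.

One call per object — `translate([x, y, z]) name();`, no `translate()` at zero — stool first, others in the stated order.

stool();
translate([0, 0, 435]) spool();
translate([0, 594, 0]) picture_frame();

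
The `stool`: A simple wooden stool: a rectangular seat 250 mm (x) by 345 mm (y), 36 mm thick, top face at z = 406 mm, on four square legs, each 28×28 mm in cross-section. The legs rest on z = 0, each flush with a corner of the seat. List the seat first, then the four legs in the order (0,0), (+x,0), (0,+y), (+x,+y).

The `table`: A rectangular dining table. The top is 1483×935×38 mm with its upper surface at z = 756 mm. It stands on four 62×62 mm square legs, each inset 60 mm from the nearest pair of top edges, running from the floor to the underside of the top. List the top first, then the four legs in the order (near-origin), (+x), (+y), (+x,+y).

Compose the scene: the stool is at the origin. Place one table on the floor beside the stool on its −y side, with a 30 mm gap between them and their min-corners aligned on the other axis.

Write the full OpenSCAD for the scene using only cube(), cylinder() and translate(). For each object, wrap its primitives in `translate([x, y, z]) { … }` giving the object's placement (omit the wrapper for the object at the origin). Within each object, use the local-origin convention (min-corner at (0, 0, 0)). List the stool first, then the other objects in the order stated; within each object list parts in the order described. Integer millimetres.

translate([0, 0, 370]) cube([250, 345, 36]);
cube([28, 28, 370]);
translate([222, 0, 0]) cube([28, 28, 370]);
translate([0, 317, 0]) cube([28, 28, 370]);
translate([222, 317, 0]) cube([28, 28, 370]);
translate([0, -965, 0]) {
  translate([0, 0, 718]) cube([1483, 935, 38]);
  translate([60, 60, 0]) cube([62, 62, 718]);
  translate([1361, 60, 0]) cube([62, 62, 718]);
  translate([60, 813, 0]) cube([62, 62, 718]);
  translate([1361, 813, 0]) cube([62, 62, 718]);
}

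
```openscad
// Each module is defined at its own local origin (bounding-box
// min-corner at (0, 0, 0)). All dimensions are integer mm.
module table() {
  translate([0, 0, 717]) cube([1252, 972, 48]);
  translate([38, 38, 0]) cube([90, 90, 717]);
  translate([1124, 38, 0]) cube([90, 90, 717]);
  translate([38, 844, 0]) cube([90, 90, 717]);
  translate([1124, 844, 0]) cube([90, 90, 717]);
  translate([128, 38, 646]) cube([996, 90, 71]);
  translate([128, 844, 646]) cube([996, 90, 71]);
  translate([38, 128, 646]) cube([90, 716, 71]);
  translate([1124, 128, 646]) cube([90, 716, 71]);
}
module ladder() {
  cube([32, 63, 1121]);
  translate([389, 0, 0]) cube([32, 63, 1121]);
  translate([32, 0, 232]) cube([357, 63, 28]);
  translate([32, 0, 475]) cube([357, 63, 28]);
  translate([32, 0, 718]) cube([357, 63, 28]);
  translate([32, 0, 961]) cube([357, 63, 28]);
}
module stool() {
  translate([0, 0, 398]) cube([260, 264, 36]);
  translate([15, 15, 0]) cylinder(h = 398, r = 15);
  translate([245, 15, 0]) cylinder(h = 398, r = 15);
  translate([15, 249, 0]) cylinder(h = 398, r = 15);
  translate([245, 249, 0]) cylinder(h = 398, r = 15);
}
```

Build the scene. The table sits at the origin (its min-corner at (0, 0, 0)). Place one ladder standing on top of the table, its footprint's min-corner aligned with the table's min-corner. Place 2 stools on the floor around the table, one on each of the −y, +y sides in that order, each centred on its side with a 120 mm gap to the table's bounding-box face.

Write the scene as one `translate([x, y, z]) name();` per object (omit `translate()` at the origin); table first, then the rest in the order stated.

table();
translate([0, 0, 765]) ladder();
translate([496, -384, 0]) stool();
translate([496, 1092, 0]) stool();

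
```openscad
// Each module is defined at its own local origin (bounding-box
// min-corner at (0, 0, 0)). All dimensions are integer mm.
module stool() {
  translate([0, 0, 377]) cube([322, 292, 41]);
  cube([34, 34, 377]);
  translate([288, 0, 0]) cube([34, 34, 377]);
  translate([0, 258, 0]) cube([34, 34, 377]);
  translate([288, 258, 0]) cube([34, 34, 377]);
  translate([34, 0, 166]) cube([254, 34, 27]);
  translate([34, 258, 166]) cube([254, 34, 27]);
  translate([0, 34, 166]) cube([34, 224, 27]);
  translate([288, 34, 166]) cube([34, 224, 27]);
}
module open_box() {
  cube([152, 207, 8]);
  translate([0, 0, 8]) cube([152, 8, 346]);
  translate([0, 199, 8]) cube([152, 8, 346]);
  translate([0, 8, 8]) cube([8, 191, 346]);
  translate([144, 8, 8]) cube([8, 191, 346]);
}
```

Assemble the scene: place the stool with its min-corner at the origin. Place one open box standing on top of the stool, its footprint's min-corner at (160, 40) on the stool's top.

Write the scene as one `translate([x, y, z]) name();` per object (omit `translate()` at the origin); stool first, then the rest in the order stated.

stool();
translate([160, 40, 418]) open_box();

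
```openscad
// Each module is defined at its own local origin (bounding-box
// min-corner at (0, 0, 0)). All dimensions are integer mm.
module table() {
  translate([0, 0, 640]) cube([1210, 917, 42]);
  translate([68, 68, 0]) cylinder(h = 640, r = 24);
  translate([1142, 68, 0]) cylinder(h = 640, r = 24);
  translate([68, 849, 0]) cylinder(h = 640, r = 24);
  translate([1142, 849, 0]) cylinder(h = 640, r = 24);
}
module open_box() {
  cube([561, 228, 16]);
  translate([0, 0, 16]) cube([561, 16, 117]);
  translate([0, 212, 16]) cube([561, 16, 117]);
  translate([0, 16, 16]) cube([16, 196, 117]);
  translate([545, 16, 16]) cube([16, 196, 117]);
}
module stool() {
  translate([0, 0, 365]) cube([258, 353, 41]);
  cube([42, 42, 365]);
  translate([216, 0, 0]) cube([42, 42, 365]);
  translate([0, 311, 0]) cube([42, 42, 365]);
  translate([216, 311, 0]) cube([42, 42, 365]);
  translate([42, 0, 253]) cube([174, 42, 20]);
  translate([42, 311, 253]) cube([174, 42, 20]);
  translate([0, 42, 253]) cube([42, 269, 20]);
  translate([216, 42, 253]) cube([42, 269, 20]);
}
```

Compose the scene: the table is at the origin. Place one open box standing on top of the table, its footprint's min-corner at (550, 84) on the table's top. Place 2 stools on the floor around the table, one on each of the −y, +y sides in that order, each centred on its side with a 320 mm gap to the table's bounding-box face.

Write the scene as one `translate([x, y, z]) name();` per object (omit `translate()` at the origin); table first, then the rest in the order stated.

table();
translate([550, 84, 682]) open_box();
translate([476, -673, 0]) stool();
translate([476, 1237, 0]) stool();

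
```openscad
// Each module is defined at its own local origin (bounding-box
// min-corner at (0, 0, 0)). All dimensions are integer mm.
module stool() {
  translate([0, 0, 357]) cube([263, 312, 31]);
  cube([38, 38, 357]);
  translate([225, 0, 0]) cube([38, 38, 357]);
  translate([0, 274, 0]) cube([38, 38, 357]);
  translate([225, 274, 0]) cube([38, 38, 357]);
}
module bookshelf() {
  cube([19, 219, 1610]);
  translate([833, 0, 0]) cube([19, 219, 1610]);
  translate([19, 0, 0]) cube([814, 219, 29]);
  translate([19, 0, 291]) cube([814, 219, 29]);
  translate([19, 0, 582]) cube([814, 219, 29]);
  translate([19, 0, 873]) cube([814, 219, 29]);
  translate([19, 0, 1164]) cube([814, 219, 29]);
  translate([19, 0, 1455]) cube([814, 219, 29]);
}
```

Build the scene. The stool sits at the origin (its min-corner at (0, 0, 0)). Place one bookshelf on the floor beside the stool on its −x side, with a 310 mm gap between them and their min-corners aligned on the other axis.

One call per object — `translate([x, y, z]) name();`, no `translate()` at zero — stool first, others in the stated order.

stool();
translate([-1162, 0, 0]) bookshelf();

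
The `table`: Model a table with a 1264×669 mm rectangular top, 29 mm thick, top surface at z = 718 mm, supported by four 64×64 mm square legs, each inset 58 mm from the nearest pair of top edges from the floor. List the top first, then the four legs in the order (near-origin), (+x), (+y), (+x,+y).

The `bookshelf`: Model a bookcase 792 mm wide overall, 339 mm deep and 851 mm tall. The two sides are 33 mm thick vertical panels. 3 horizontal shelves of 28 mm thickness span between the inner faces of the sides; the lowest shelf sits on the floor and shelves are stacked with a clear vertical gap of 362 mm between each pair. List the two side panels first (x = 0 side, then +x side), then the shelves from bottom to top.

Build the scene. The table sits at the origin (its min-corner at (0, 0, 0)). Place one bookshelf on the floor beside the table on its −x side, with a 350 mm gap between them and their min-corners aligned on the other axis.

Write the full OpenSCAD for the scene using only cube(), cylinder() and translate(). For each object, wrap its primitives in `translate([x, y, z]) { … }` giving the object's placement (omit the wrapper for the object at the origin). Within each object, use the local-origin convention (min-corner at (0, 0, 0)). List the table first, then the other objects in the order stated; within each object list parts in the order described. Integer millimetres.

translate([0, 0, 689]) cube([1264, 669, 29]);
translate([58, 58, 0]) cube([64, 64, 689]);
translate([1142, 58, 0]) cube([64, 64, 689]);
translate([58, 547, 0]) cube([64, 64, 689]);
translate([1142, 547, 0]) cube([64, 64, 689]);
translate([-1142, 0, 0]) {
  cube([33, 339, 851]);
  translate([759, 0, 0]) cube([33, 339, 851]);
  translate([33, 0, 0]) cube([726, 339, 28]);
  translate([33, 0, 390]) cube([726, 339, 28]);
  translate([33, 0, 780]) cube([726, 339, 28]);
}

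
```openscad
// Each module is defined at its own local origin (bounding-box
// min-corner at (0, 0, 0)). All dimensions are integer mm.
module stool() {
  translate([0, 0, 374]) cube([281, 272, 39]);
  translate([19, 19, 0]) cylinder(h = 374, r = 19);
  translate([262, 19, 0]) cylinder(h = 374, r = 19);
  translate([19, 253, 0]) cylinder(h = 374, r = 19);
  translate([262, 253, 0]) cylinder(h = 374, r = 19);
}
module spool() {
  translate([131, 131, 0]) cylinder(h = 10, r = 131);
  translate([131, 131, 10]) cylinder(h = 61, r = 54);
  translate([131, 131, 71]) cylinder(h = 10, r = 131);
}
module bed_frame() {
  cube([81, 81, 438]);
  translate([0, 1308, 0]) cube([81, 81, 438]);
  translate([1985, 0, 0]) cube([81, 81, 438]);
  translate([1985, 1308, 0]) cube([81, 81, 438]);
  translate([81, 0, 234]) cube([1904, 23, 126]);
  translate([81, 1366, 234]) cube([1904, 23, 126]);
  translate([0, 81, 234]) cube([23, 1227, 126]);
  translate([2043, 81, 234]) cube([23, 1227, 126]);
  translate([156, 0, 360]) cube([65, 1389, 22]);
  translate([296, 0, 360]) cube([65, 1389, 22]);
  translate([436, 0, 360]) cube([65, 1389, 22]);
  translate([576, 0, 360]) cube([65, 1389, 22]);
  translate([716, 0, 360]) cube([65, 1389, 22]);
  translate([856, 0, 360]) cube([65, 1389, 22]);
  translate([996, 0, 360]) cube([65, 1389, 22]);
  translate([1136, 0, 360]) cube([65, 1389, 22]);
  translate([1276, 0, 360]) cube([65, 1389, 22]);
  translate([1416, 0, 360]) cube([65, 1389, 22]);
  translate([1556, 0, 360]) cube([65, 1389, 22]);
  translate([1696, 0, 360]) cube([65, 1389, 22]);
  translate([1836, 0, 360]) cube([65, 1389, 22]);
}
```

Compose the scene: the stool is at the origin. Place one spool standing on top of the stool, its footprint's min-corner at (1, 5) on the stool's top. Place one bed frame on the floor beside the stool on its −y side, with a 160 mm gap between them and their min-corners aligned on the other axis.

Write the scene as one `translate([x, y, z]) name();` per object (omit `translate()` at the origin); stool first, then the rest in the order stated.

stool();
translate([1, 5, 413]) spool();
translate([0, -1549, 0]) bed_frame();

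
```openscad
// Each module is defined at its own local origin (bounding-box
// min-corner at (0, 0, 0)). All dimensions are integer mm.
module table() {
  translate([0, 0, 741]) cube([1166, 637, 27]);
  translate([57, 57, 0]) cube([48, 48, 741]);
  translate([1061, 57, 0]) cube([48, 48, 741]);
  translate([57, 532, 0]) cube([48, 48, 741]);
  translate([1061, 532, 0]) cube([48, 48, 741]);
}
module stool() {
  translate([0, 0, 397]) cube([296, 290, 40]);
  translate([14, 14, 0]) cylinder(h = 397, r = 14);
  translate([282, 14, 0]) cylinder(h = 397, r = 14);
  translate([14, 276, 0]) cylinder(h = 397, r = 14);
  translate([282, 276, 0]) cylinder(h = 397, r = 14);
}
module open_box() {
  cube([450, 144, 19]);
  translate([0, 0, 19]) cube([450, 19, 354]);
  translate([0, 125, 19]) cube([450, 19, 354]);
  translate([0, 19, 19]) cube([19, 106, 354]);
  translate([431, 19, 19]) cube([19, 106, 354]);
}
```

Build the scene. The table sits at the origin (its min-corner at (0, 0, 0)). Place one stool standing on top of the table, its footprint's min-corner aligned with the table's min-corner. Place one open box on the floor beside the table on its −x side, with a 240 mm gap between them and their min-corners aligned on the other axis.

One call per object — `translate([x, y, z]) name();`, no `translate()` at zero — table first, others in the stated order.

table();
translate([0, 0, 768]) stool();
translate([-690, 0, 0]) open_box();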